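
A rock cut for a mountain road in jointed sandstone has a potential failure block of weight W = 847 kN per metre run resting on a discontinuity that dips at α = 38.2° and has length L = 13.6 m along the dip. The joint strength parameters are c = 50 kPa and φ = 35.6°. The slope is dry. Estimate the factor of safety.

FS = 2.21

Resolving the block weight along and normal to the plane and applying the Mohr–Coulomb strength on the joint:
N' = W cosα = 847·cos38.2° = 665.6 kN/m
Driving force T = W sinα = 847·sin38.2° = 523.8 kN/m
Resisting force R = c·L + N'·tanφ = 50·13.6 + 665.6·tan35.6° = 680.0 + 476.5 = 1156.5 kN/m
FS = R / T = 1156.5 / 523.8 = 2.208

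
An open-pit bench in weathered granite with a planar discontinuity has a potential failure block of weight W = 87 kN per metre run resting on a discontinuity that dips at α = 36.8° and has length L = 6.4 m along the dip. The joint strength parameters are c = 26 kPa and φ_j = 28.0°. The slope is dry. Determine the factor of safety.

FS = 3.90

Resolving the block weight along and normal to the plane and applying the Mohr–Coulomb strength on the joint:
N' = W cosα = 87·cos36.8° = 69.7 kN/m
Driving force T = W sinα = 87·sin36.8° = 52.1 kN/m
Resisting force R = c·L + N'·tanφ_j = 26·6.4 + 69.7·tan28.0° = 166.4 + 37.0 = 203.4 kN/m
FS = R / T = 203.4 / 52.1 = 3.904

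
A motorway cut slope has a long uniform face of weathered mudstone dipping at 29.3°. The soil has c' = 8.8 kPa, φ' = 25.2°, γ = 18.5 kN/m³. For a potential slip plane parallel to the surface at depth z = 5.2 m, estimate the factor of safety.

FS = 1.05

For an infinite slope with a slip plane parallel to the surface (no pore pressure): FS = [c' + γz cos²β tanφ'] / [γz sinβ cosβ].
γz = 18.5·5.2 = 96.20 kN/m²
Numerator = 8.8 + 96.20·cos²29.3°·tan25.2° = 8.8 + 96.20·0.7605·0.4706 = 43.227 kPa
Denominator = 96.20·sin29.3°·cos29.3° = 96.20·0.4894·0.8721 = 41.056 kPa
FS = 43.227 / 41.056 = 1.053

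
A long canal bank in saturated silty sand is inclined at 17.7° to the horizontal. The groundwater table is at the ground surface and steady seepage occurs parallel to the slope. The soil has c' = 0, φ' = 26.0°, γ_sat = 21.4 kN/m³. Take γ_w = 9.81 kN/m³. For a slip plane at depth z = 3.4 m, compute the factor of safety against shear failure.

With seepage parallel to the slope and the water table at the surface, the effective normal stress on the slip plane uses the buoyant unit weight γ' = γ_sat − γ_w while the driving shear stress uses γ_sat:
FS = [c' + γ' z cos²β tanφ'] / [γ_sat z sinβ cosβ]
(For c' = 0 this reduces to FS = (γ'/γ_sat)·tanφ'/tanβ.)
γ' = 21.4 − 9.81 = 11.59 kN/m³
Numerator = 0.0 + 11.59·3.4·cos²17.7°·tan26.0° = 0.0 + 11.59·3.4·0.9076·0.4877 = 17.443 kPa
Denominator = 21.4·3.4·sin17.7°·cos17.7° = 21.4·3.4·0.3040·0.9527 = 21.074 kPa
FS = 17.443 / 21.074 = 0.828

FS = 0.83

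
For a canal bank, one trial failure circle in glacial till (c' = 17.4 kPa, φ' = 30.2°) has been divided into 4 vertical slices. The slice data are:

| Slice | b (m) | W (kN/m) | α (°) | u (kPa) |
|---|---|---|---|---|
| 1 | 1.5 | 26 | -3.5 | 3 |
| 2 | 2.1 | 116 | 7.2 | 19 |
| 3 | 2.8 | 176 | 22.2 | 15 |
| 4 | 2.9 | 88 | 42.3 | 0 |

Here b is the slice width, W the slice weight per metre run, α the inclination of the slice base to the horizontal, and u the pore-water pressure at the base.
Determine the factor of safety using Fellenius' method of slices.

FS = 2.50

Ordinary method of slices: FS = Σ[c'·Δl_i + (W_i cosα_i − u_i·Δl_i)·tanφ'] / Σ W_i sinα_i, with Δl_i = b_i / cosα_i.
Slice 1: Δl = 1.5/cos(-3.5°) = 1.503 m; N'_1 = 26·cos(-3.5°) − 3·1.503 = 21.4; c'Δl = 26.15; W sinα = -1.6
Slice 2: Δl = 2.1/cos7.2° = 2.117 m; N'_2 = 116·cos7.2° − 19·2.117 = 74.9; c'Δl = 36.83; W sinα = 14.5
Slice 3: Δl = 2.8/cos22.2° = 3.024 m; N'_3 = 176·cos22.2° − 15·3.024 = 117.6; c'Δl = 52.62; W sinα = 66.5
Slice 4: Δl = 2.9/cos42.3° = 3.921 m; N'_4 = 88·cos42.3° − 0·3.921 = 65.1; c'Δl = 68.22; W sinα = 59.2
Σc'Δl = 183.8 kN/m; ΣN' = 279.0 kN/m; ΣW sinα = 138.7 kN/m
Resisting = 183.8 + 279.0·tan30.2° = 183.8 + 162.4 = 346.2 kN/m
FS = 346.2 / 138.7 = 2.496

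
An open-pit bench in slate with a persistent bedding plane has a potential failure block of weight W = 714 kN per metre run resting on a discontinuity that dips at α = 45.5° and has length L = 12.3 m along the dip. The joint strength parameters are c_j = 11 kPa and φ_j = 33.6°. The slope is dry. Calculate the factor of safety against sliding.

FS = 0.92

Resolving the block weight along and normal to the plane and applying the Mohr–Coulomb strength on the joint:
N' = W cosα = 714·cos45.5° = 500.4 kN/m
Driving force T = W sinα = 714·sin45.5° = 509.3 kN/m
Resisting force R = c_j·L + N'·tanφ_j = 11·12.3 + 500.4·tan33.6° = 135.3 + 332.5 = 467.8 kN/m
FS = R / T = 467.8 / 509.3 = 0.919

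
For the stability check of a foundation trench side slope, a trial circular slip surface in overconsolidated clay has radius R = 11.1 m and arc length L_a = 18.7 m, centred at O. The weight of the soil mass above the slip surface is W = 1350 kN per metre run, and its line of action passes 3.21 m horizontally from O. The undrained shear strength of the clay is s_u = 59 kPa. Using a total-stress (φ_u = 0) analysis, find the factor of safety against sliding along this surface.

FS = 2.83

Taking moments about the centre O, the resisting moment is provided by the undrained shear strength acting along the arc:
M_R = s_u·L_a·R = 59·18.70·11.1 = 12246.6 kN·m/m
M_D = W·d = 1350·3.21 = 4333.5 kN·m/m
FS = M_R / M_D = 12246.6 / 4333.5 = 2.826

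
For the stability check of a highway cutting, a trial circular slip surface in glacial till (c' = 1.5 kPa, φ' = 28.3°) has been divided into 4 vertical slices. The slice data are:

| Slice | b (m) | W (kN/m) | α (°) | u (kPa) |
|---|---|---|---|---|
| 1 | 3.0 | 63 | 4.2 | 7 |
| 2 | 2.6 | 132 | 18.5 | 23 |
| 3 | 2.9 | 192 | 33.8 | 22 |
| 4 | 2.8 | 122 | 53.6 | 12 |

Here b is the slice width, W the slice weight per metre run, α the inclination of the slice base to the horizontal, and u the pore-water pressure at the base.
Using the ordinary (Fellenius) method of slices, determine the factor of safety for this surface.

Ordinary method of slices: FS = Σ[c'·Δl_i + (W_i cosα_i − u_i·Δl_i)·tanφ'] / Σ W_i sinα_i, with Δl_i = b_i / cosα_i.
Slice 1: Δl = 3.0/cos4.2° = 3.008 m; N'_1 = 63·cos4.2° − 7·3.008 = 41.8; c'Δl = 4.51; W sinα = 4.6
Slice 2: Δl = 2.6/cos18.5° = 2.742 m; N'_2 = 132·cos18.5° − 23·2.742 = 62.1; c'Δl = 4.11; W sinα = 41.9
Slice 3: Δl = 2.9/cos33.8° = 3.490 m; N'_3 = 192·cos33.8° − 22·3.490 = 82.8; c'Δl = 5.23; W sinα = 106.8
Slice 4: Δl = 2.8/cos53.6° = 4.718 m; N'_4 = 122·cos53.6° − 12·4.718 = 15.8; c'Δl = 7.08; W sinα = 98.2
Σc'Δl = 20.9 kN/m; ΣN' = 202.4 kN/m; ΣW sinα = 251.5 kN/m
Resisting = 20.9 + 202.4·tan28.3° = 20.9 + 109.0 = 129.9 kN/m
FS = 129.9 / 251.5 = 0.517

FS = 0.52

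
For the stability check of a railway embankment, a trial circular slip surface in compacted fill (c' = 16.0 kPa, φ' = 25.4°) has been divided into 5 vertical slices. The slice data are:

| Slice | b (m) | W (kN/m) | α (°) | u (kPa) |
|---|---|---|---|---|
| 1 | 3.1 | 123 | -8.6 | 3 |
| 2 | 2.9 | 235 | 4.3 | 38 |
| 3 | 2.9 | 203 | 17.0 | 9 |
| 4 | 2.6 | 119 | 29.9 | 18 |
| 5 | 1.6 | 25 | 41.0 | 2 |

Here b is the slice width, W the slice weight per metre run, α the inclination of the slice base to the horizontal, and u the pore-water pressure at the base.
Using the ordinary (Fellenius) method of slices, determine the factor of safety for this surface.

Ordinary method of slices: FS = Σ[c'·Δl_i + (W_i cosα_i − u_i·Δl_i)·tanφ'] / Σ W_i sinα_i, with Δl_i = b_i / cosα_i.
Slice 1: Δl = 3.1/cos(-8.6°) = 3.135 m; N'_1 = 123·cos(-8.6°) − 3·3.135 = 112.2; c'Δl = 50.16; W sinα = -18.4
Slice 2: Δl = 2.9/cos4.3° = 2.908 m; N'_2 = 235·cos4.3° − 38·2.908 = 123.8; c'Δl = 46.53; W sinα = 17.6
Slice 3: Δl = 2.9/cos17.0° = 3.033 m; N'_3 = 203·cos17.0° − 9·3.033 = 166.8; c'Δl = 48.52; W sinα = 59.4
Slice 4: Δl = 2.6/cos29.9° = 2.999 m; N'_4 = 119·cos29.9° − 18·2.999 = 49.2; c'Δl = 47.99; W sinα = 59.3
Slice 5: Δl = 1.6/cos41.0° = 2.120 m; N'_5 = 25·cos41.0° − 2·2.120 = 14.6; c'Δl = 33.92; W sinα = 16.4
Σc'Δl = 227.1 kN/m; ΣN' = 466.7 kN/m; ΣW sinα = 134.3 kN/m
Resisting = 227.1 + 466.7·tan25.4° = 227.1 + 221.6 = 448.7 kN/m
FS = 448.7 / 134.3 = 3.341

FS = 3.34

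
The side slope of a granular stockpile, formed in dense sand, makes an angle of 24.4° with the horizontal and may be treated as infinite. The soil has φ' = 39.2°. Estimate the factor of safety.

For a dry cohesionless infinite slope the factor of safety is FS = tanφ' / tanβ.
FS = tan39.2° / tan24.4° = 0.8156 / 0.4536 = 1.798

FS = 1.80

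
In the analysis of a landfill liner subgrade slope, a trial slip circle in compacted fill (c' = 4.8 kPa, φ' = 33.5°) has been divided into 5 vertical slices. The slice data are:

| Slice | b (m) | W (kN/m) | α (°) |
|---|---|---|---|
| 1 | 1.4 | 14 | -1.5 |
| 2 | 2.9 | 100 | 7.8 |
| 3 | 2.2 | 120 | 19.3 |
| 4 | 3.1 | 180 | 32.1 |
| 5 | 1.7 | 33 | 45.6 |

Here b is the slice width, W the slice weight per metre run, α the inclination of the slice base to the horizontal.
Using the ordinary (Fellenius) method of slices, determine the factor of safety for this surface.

Ordinary method of slices: FS = Σ[c'·Δl_i + (W_i cosα_i)·tanφ'] / Σ W_i sinα_i, with Δl_i = b_i / cosα_i.
Slice 1: Δl = 1.4/cos(-1.5°) = 1.400 m; N'_1 = 14·cos(-1.5°) = 14.0; c'Δl = 6.72; W sinα = -0.4
Slice 2: Δl = 2.9/cos7.8° = 2.927 m; N'_2 = 100·cos7.8° = 99.1; c'Δl = 14.05; W sinα = 13.6
Slice 3: Δl = 2.2/cos19.3° = 2.331 m; N'_3 = 120·cos19.3° = 113.3; c'Δl = 11.19; W sinα = 39.7
Slice 4: Δl = 3.1/cos32.1° = 3.659 m; N'_4 = 180·cos32.1° = 152.5; c'Δl = 17.57; W sinα = 95.7
Slice 5: Δl = 1.7/cos45.6° = 2.430 m; N'_5 = 33·cos45.6° = 23.1; c'Δl = 11.66; W sinα = 23.6
Σc'Δl = 61.2 kN/m; ΣN' = 401.9 kN/m; ΣW sinα = 172.1 kN/m
Resisting = 61.2 + 401.9·tan33.5° = 61.2 + 266.0 = 327.2 kN/m
FS = 327.2 / 172.1 = 1.901

FS = 1.90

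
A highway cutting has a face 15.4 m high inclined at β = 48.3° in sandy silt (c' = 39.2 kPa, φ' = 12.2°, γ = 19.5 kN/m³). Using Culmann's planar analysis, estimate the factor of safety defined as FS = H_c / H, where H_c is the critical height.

FS = 1.98

H_c = (4c'/γ) · sinβ cosφ' / [1 − cos(β − φ')]
    = (4·39.2/19.5) · sin48.3°·cos12.2° / [1 − cos36.1°]
    = 8.041 · 0.7298 / 0.1920 = 30.56 m
FS = H_c / H = 30.56 / 15.4 = 1.985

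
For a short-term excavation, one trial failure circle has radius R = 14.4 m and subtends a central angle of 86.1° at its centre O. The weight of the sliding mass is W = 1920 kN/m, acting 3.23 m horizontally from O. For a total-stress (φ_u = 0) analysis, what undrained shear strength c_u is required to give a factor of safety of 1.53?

c_u = 30.5 kPa

FS = c_u·L_a·R / (W·d), so c_u = FS·W·d / (L_a·R).
Arc length L_a = R·θ = 14.4·(86.1°·π/180) = 14.4·1.5027 = 21.64 m
c_u = 1.53·1920·3.23 / (21.64·14.4) = 9488.4 / 311.61 = 30.45 kPa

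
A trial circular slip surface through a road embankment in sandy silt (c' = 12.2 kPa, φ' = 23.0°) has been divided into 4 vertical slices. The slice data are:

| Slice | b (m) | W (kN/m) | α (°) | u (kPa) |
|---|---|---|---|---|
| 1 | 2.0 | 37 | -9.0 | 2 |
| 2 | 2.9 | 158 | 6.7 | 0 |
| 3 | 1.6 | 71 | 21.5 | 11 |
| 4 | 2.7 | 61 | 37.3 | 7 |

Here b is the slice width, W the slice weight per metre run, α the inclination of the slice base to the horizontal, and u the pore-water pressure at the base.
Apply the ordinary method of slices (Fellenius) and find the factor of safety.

FS = 3.09

Ordinary method of slices: FS = Σ[c'·Δl_i + (W_i cosα_i − u_i·Δl_i)·tanφ'] / Σ W_i sinα_i, with Δl_i = b_i / cosα_i.
Slice 1: Δl = 2.0/cos(-9.0°) = 2.025 m; N'_1 = 37·cos(-9.0°) − 2·2.025 = 32.5; c'Δl = 24.70; W sinα = -5.8
Slice 2: Δl = 2.9/cos6.7° = 2.920 m; N'_2 = 158·cos6.7° − 0·2.920 = 156.9; c'Δl = 35.62; W sinα = 18.4
Slice 3: Δl = 1.6/cos21.5° = 1.720 m; N'_3 = 71·cos21.5° − 11·1.720 = 47.1; c'Δl = 20.98; W sinα = 26.0
Slice 4: Δl = 2.7/cos37.3° = 3.394 m; N'_4 = 61·cos37.3° − 7·3.394 = 24.8; c'Δl = 41.41; W sinα = 37.0
Σc'Δl = 122.7 kN/m; ΣN' = 261.3 kN/m; ΣW sinα = 75.6 kN/m
Resisting = 122.7 + 261.3·tan23.0° = 122.7 + 110.9 = 233.6 kN/m
FS = 233.6 / 75.6 = 3.089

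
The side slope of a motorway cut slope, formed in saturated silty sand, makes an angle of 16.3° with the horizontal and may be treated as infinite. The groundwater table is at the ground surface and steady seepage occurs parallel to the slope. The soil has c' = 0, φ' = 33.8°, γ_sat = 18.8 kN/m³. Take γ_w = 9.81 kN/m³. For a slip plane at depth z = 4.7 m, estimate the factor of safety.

FS = 1.09

With seepage parallel to the slope and the water table at the surface, the effective normal stress on the slip plane uses the buoyant unit weight γ' = γ_sat − γ_w while the driving shear stress uses γ_sat:
FS = [c' + γ' z cos²β tanφ'] / [γ_sat z sinβ cosβ]
(For c' = 0 this reduces to FS = (γ'/γ_sat)·tanφ'/tanβ.)
γ' = 18.8 − 9.81 = 8.99 kN/m³
Numerator = 0.0 + 8.99·4.7·cos²16.3°·tan33.8° = 0.0 + 8.99·4.7·0.9212·0.6694 = 26.058 kPa
Denominator = 18.8·4.7·sin16.3°·cos16.3° = 18.8·4.7·0.2807·0.9598 = 23.803 kPa
FS = 26.058 / 23.803 = 1.095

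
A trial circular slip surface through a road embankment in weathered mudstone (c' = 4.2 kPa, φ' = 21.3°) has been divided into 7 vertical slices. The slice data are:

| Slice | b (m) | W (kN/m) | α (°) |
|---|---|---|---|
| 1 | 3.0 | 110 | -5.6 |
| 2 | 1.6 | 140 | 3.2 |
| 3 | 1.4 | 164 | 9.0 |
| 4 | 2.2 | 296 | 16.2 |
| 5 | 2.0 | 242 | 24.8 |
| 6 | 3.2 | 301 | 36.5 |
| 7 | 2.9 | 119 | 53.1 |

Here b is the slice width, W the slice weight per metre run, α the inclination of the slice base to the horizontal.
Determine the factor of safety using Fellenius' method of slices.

Ordinary method of slices: FS = Σ[c'·Δl_i + (W_i cosα_i)·tanφ'] / Σ W_i sinα_i, with Δl_i = b_i / cosα_i.
Slice 1: Δl = 3.0/cos(-5.6°) = 3.014 m; N'_1 = 110·cos(-5.6°) = 109.5; c'Δl = 12.66; W sinα = -10.7
Slice 2: Δl = 1.6/cos3.2° = 1.602 m; N'_2 = 140·cos3.2° = 139.8; c'Δl = 6.73; W sinα = 7.8
Slice 3: Δl = 1.4/cos9.0° = 1.417 m; N'_3 = 164·cos9.0° = 162.0; c'Δl = 5.95; W sinα = 25.7
Slice 4: Δl = 2.2/cos16.2° = 2.291 m; N'_4 = 296·cos16.2° = 284.2; c'Δl = 9.62; W sinα = 82.6
Slice 5: Δl = 2.0/cos24.8° = 2.203 m; N'_5 = 242·cos24.8° = 219.7; c'Δl = 9.25; W sinα = 101.5
Slice 6: Δl = 3.2/cos36.5° = 3.981 m; N'_6 = 301·cos36.5° = 242.0; c'Δl = 16.72; W sinα = 179.0
Slice 7: Δl = 2.9/cos53.1° = 4.830 m; N'_7 = 119·cos53.1° = 71.5; c'Δl = 20.29; W sinα = 95.2
Σc'Δl = 81.2 kN/m; ΣN' = 1228.6 kN/m; ΣW sinα = 481.0 kN/m
Resisting = 81.2 + 1228.6·tan21.3° = 81.2 + 479.0 = 560.2 kN/m
FS = 560.2 / 481.0 = 1.165

FS = 1.16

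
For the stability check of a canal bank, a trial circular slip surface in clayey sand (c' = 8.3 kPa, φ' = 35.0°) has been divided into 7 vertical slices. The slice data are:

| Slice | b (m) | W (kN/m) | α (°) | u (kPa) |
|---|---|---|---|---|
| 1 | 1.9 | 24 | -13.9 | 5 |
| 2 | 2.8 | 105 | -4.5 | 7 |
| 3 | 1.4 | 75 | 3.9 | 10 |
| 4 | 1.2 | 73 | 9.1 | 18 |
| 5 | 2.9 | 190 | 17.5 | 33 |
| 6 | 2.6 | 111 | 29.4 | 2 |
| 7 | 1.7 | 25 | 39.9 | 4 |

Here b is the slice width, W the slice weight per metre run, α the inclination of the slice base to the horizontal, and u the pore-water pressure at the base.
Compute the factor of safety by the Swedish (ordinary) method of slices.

FS = 3.10

Ordinary method of slices: FS = Σ[c'·Δl_i + (W_i cosα_i − u_i·Δl_i)·tanφ'] / Σ W_i sinα_i, with Δl_i = b_i / cosα_i.
Slice 1: Δl = 1.9/cos(-13.9°) = 1.957 m; N'_1 = 24·cos(-13.9°) − 5·1.957 = 13.5; c'Δl = 16.25; W sinα = -5.8
Slice 2: Δl = 2.8/cos(-4.5°) = 2.809 m; N'_2 = 105·cos(-4.5°) − 7·2.809 = 85.0; c'Δl = 23.31; W sinα = -8.2
Slice 3: Δl = 1.4/cos3.9° = 1.403 m; N'_3 = 75·cos3.9° − 10·1.403 = 60.8; c'Δl = 11.65; W sinα = 5.1
Slice 4: Δl = 1.2/cos9.1° = 1.215 m; N'_4 = 73·cos9.1° − 18·1.215 = 50.2; c'Δl = 10.09; W sinα = 11.5
Slice 5: Δl = 2.9/cos17.5° = 3.041 m; N'_5 = 190·cos17.5° − 33·3.041 = 80.9; c'Δl = 25.24; W sinα = 57.1
Slice 6: Δl = 2.6/cos29.4° = 2.984 m; N'_6 = 111·cos29.4° − 2·2.984 = 90.7; c'Δl = 24.77; W sinα = 54.5
Slice 7: Δl = 1.7/cos39.9° = 2.216 m; N'_7 = 25·cos39.9° − 4·2.216 = 10.3; c'Δl = 18.39; W sinα = 16.0
Σc'Δl = 129.7 kN/m; ΣN' = 391.4 kN/m; ΣW sinα = 130.3 kN/m
Resisting = 129.7 + 391.4·tan35.0° = 129.7 + 274.1 = 403.8 kN/m
FS = 403.8 / 130.3 = 3.099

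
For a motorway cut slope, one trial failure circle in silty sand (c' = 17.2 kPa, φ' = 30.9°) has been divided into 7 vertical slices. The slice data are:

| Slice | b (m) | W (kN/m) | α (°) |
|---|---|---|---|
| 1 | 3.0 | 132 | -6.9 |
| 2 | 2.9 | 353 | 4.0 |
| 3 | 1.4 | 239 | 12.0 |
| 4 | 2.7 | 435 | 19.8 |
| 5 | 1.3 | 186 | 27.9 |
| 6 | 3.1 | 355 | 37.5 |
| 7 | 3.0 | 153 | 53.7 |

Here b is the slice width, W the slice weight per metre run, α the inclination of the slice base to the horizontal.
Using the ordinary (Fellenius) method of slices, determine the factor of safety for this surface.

Ordinary method of slices: FS = Σ[c'·Δl_i + (W_i cosα_i)·tanφ'] / Σ W_i sinα_i, with Δl_i = b_i / cosα_i.
Slice 1: Δl = 3.0/cos(-6.9°) = 3.022 m; N'_1 = 132·cos(-6.9°) = 131.0; c'Δl = 51.98; W sinα = -15.9
Slice 2: Δl = 2.9/cos4.0° = 2.907 m; N'_2 = 353·cos4.0° = 352.1; c'Δl = 50.00; W sinα = 24.6
Slice 3: Δl = 1.4/cos12.0° = 1.431 m; N'_3 = 239·cos12.0° = 233.8; c'Δl = 24.62; W sinα = 49.7
Slice 4: Δl = 2.7/cos19.8° = 2.870 m; N'_4 = 435·cos19.8° = 409.3; c'Δl = 49.36; W sinα = 147.4
Slice 5: Δl = 1.3/cos27.9° = 1.471 m; N'_5 = 186·cos27.9° = 164.4; c'Δl = 25.30; W sinα = 87.0
Slice 6: Δl = 3.1/cos37.5° = 3.907 m; N'_6 = 355·cos37.5° = 281.6; c'Δl = 67.21; W sinα = 216.1
Slice 7: Δl = 3.0/cos53.7° = 5.067 m; N'_7 = 153·cos53.7° = 90.6; c'Δl = 87.16; W sinα = 123.3
Σc'Δl = 355.6 kN/m; ΣN' = 1662.8 kN/m; ΣW sinα = 632.3 kN/m
Resisting = 355.6 + 1662.8·tan30.9° = 355.6 + 995.2 = 1350.8 kN/m
FS = 1350.8 / 632.3 = 2.136

FS = 2.14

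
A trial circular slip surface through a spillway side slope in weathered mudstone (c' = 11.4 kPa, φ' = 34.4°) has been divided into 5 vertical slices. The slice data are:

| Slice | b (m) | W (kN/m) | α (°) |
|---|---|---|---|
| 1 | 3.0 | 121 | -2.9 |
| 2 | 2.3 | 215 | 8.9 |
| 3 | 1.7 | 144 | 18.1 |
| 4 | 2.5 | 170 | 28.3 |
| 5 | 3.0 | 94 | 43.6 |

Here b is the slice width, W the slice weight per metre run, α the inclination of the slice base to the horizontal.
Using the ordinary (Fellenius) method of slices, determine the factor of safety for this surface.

FS = 2.91

Ordinary method of slices: FS = Σ[c'·Δl_i + (W_i cosα_i)·tanφ'] / Σ W_i sinα_i, with Δl_i = b_i / cosα_i.
Slice 1: Δl = 3.0/cos(-2.9°) = 3.004 m; N'_1 = 121·cos(-2.9°) = 120.8; c'Δl = 34.24; W sinα = -6.1
Slice 2: Δl = 2.3/cos8.9° = 2.328 m; N'_2 = 215·cos8.9° = 212.4; c'Δl = 26.54; W sinα = 33.3
Slice 3: Δl = 1.7/cos18.1° = 1.789 m; N'_3 = 144·cos18.1° = 136.9; c'Δl = 20.39; W sinα = 44.7
Slice 4: Δl = 2.5/cos28.3° = 2.839 m; N'_4 = 170·cos28.3° = 149.7; c'Δl = 32.37; W sinα = 80.6
Slice 5: Δl = 3.0/cos43.6° = 4.143 m; N'_5 = 94·cos43.6° = 68.1; c'Δl = 47.23; W sinα = 64.8
Σc'Δl = 160.8 kN/m; ΣN' = 687.9 kN/m; ΣW sinα = 217.3 kN/m
Resisting = 160.8 + 687.9·tan34.4° = 160.8 + 471.0 = 631.8 kN/m
FS = 631.8 / 217.3 = 2.907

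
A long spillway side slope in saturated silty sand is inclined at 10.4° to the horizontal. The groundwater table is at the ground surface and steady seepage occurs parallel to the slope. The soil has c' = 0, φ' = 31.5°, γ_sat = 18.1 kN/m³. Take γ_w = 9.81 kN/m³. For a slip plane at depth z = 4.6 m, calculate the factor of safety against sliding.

FS = 1.53

With seepage parallel to the slope and the water table at the surface, the effective normal stress on the slip plane uses the buoyant unit weight γ' = γ_sat − γ_w while the driving shear stress uses γ_sat:
FS = [c' + γ' z cos²β tanφ'] / [γ_sat z sinβ cosβ]
(For c' = 0 this reduces to FS = (γ'/γ_sat)·tanφ'/tanβ.)
γ' = 18.1 − 9.81 = 8.29 kN/m³
Numerator = 0.0 + 8.29·4.6·cos²10.4°·tan31.5° = 0.0 + 8.29·4.6·0.9674·0.6128 = 22.607 kPa
Denominator = 18.1·4.6·sin10.4°·cos10.4° = 18.1·4.6·0.1805·0.9836 = 14.783 kPa
FS = 22.607 / 14.783 = 1.529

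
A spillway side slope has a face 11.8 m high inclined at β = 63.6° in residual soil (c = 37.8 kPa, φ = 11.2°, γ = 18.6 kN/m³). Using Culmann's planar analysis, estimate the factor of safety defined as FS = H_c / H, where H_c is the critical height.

FS = 1.55

H_c = (4c/γ) · sinβ cosφ / [1 − cos(β − φ)]
    = (4·37.8/18.6) · sin63.6°·cos11.2° / [1 − cos52.4°]
    = 8.129 · 0.8787 / 0.3899 = 18.32 m
FS = H_c / H = 18.32 / 11.8 = 1.553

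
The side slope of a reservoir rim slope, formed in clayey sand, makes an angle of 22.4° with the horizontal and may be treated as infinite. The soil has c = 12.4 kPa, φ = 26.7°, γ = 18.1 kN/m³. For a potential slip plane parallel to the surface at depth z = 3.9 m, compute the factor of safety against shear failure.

FS = 1.72

For an infinite slope with a slip plane parallel to the surface (no pore pressure): FS = [c + γz cos²β tanφ] / [γz sinβ cosβ].
γz = 18.1·3.9 = 70.59 kN/m²
Numerator = 12.4 + 70.59·cos²22.4°·tan26.7° = 12.4 + 70.59·0.8548·0.5029 = 42.748 kPa
Denominator = 70.59·sin22.4°·cos22.4° = 70.59·0.3811·0.9245 = 24.870 kPa
FS = 42.748 / 24.870 = 1.719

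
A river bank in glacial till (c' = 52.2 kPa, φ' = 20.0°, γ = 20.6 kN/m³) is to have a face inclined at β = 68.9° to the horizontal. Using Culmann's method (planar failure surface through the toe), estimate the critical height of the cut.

H_c = 25.94 m

Culmann's analysis gives the critical failure plane at α_cr = (β + φ')/2 = (68.9 + 20.0)/2 = 44.5°, and the critical height
H_c = (4c'/γ) · sinβ cosφ' / [1 − cos(β − φ')]
    = (4·52.2/20.6) · sin68.9°·cos20.0° / [1 − cos(48.9°)]
    = 10.136 · 0.9330·0.9397 / [1 − 0.6574]
    = 10.136 · 0.8767 / 0.3426
    = 25.94 m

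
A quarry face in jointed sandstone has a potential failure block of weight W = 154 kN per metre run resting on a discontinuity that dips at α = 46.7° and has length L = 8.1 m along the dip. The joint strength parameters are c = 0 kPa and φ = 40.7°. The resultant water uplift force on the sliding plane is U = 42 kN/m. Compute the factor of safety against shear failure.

FS = 0.49

Resolving the block weight along and normal to the plane and applying the Mohr–Coulomb strength on the joint:
N' = W cosα − U = 154·cos46.7° − 42 = 63.6 kN/m
Driving force T = W sinα = 154·sin46.7° = 112.1 kN/m
Resisting force R = c·L + N'·tanφ = 0·8.1 + 63.6·tan40.7° = 0.0 + 54.7 = 54.7 kN/m
FS = R / T = 54.7 / 112.1 = 0.488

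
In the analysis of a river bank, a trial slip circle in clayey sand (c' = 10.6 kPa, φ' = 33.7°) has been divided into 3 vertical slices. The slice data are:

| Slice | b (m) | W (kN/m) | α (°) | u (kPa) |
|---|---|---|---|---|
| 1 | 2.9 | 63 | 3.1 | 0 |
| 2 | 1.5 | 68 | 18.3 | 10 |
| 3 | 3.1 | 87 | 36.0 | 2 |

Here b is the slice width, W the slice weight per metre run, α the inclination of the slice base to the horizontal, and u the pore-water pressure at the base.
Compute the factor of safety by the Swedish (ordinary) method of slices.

Ordinary method of slices: FS = Σ[c'·Δl_i + (W_i cosα_i − u_i·Δl_i)·tanφ'] / Σ W_i sinα_i, with Δl_i = b_i / cosα_i.
Slice 1: Δl = 2.9/cos3.1° = 2.904 m; N'_1 = 63·cos3.1° − 0·2.904 = 62.9; c'Δl = 30.79; W sinα = 3.4
Slice 2: Δl = 1.5/cos18.3° = 1.580 m; N'_2 = 68·cos18.3° − 10·1.580 = 48.8; c'Δl = 16.75; W sinα = 21.4
Slice 3: Δl = 3.1/cos36.0° = 3.832 m; N'_3 = 87·cos36.0° − 2·3.832 = 62.7; c'Δl = 40.62; W sinα = 51.1
Σc'Δl = 88.1 kN/m; ΣN' = 174.4 kN/m; ΣW sinα = 75.9 kN/m
Resisting = 88.1 + 174.4·tan33.7° = 88.1 + 116.3 = 204.5 kN/m
FS = 204.5 / 75.9 = 2.694

FS = 2.69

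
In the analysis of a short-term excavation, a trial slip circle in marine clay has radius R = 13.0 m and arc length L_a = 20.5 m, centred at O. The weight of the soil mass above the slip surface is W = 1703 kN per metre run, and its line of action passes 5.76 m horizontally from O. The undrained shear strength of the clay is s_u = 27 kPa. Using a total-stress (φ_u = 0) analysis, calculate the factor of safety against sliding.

FS = 0.73

Taking moments about the centre O, the resisting moment is provided by the undrained shear strength acting along the arc:
M_R = s_u·L_a·R = 27·20.50·13.0 = 7195.5 kN·m/m
M_D = W·d = 1703·5.76 = 9809.3 kN·m/m
FS = M_R / M_D = 7195.5 / 9809.3 = 0.734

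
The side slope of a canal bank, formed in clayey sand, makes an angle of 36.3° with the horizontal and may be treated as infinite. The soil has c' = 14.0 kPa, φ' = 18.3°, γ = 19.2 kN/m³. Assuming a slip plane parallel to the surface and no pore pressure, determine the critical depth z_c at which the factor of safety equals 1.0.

Setting FS = 1.00 in FS = [c' + γz cos²β tanφ'] / [γz sinβ cosβ] and solving for z:
z = c' / [γ cosβ (FS·sinβ − cosβ·tanφ')]
  = 14.0 / [19.2·cos36.3°·(1.00·sin36.3° − cos36.3°·tan18.3°)]
  = 14.0 / [19.2·0.8059·(1.00·0.5920 − 0.8059·0.3307)]
  = 14.0 / 5.0364 = 2.780 m

z_c = 2.78 m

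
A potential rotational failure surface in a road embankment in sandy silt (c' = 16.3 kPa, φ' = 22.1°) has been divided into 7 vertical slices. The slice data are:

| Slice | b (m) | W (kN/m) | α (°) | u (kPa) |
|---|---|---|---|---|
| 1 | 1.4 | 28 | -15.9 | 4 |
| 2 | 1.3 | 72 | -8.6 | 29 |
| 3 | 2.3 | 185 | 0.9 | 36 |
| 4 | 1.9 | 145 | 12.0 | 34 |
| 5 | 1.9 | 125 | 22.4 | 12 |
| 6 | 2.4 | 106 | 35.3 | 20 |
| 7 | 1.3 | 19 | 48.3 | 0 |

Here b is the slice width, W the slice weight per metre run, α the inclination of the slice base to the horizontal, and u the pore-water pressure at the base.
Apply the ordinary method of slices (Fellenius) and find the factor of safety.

FS = 2.72

Ordinary method of slices: FS = Σ[c'·Δl_i + (W_i cosα_i − u_i·Δl_i)·tanφ'] / Σ W_i sinα_i, with Δl_i = b_i / cosα_i.
Slice 1: Δl = 1.4/cos(-15.9°) = 1.456 m; N'_1 = 28·cos(-15.9°) − 4·1.456 = 21.1; c'Δl = 23.73; W sinα = -7.7
Slice 2: Δl = 1.3/cos(-8.6°) = 1.315 m; N'_2 = 72·cos(-8.6°) − 29·1.315 = 33.1; c'Δl = 21.43; W sinα = -10.8
Slice 3: Δl = 2.3/cos0.9° = 2.300 m; N'_3 = 185·cos0.9° − 36·2.300 = 102.2; c'Δl = 37.49; W sinα = 2.9
Slice 4: Δl = 1.9/cos12.0° = 1.942 m; N'_4 = 145·cos12.0° − 34·1.942 = 75.8; c'Δl = 31.66; W sinα = 30.1
Slice 5: Δl = 1.9/cos22.4° = 2.055 m; N'_5 = 125·cos22.4° − 12·2.055 = 90.9; c'Δl = 33.50; W sinα = 47.6
Slice 6: Δl = 2.4/cos35.3° = 2.941 m; N'_6 = 106·cos35.3° − 20·2.941 = 27.7; c'Δl = 47.93; W sinα = 61.3
Slice 7: Δl = 1.3/cos48.3° = 1.954 m; N'_7 = 19·cos48.3° − 0·1.954 = 12.6; c'Δl = 31.85; W sinα = 14.2
Σc'Δl = 227.6 kN/m; ΣN' = 363.4 kN/m; ΣW sinα = 137.7 kN/m
Resisting = 227.6 + 363.4·tan22.1° = 227.6 + 147.5 = 375.1 kN/m
FS = 375.1 / 137.7 = 2.725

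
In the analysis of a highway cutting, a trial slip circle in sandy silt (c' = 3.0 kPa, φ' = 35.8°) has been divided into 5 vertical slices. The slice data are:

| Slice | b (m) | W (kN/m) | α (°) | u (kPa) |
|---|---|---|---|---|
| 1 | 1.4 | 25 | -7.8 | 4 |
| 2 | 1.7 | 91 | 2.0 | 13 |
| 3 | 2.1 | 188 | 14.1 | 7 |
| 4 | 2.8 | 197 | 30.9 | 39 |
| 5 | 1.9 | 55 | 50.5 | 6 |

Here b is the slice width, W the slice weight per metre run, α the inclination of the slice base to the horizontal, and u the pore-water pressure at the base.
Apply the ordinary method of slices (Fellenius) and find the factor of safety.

FS = 1.38

Ordinary method of slices: FS = Σ[c'·Δl_i + (W_i cosα_i − u_i·Δl_i)·tanφ'] / Σ W_i sinα_i, with Δl_i = b_i / cosα_i.
Slice 1: Δl = 1.4/cos(-7.8°) = 1.413 m; N'_1 = 25·cos(-7.8°) − 4·1.413 = 19.1; c'Δl = 4.24; W sinα = -3.4
Slice 2: Δl = 1.7/cos2.0° = 1.701 m; N'_2 = 91·cos2.0° − 13·1.701 = 68.8; c'Δl = 5.10; W sinα = 3.2
Slice 3: Δl = 2.1/cos14.1° = 2.165 m; N'_3 = 188·cos14.1° − 7·2.165 = 167.2; c'Δl = 6.50; W sinα = 45.8
Slice 4: Δl = 2.8/cos30.9° = 3.263 m; N'_4 = 197·cos30.9° − 39·3.263 = 41.8; c'Δl = 9.79; W sinα = 101.2
Slice 5: Δl = 1.9/cos50.5° = 2.987 m; N'_5 = 55·cos50.5° − 6·2.987 = 17.1; c'Δl = 8.96; W sinα = 42.4
Σc'Δl = 34.6 kN/m; ΣN' = 314.0 kN/m; ΣW sinα = 189.2 kN/m
Resisting = 34.6 + 314.0·tan35.8° = 34.6 + 226.4 = 261.0 kN/m
FS = 261.0 / 189.2 = 1.380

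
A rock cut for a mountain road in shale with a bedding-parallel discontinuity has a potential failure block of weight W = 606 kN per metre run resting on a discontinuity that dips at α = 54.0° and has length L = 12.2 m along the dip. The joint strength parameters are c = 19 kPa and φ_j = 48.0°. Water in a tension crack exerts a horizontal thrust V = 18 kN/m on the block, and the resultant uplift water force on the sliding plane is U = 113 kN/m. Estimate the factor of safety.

FS = 0.97

Resolving the block weight along and normal to the plane and applying the Mohr–Coulomb strength on the joint:
N' = W cosα − U − V sinα = 606·cos54.0° − 113 − 18·sin54.0° = 228.6 kN/m
Driving force T = W sinα + V cosα = 606·sin54.0° + 18·cos54.0° = 500.8 kN/m
Resisting force R = c·L + N'·tanφ_j = 19·12.2 + 228.6·tan48.0° = 231.8 + 253.9 = 485.7 kN/m
FS = R / T = 485.7 / 500.8 = 0.970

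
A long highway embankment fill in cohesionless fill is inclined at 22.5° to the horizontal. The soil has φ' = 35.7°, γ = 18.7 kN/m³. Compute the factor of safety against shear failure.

FS = 1.73

For a dry cohesionless infinite slope the factor of safety is FS = tanφ' / tanβ.
FS = tan35.7° / tan22.5° = 0.7186 / 0.4142 = 1.735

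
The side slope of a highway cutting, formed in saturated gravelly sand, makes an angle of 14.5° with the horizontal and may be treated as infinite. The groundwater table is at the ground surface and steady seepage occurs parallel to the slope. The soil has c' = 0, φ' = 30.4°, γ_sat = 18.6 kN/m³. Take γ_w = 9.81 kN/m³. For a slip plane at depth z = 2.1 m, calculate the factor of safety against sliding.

With seepage parallel to the slope and the water table at the surface, the effective normal stress on the slip plane uses the buoyant unit weight γ' = γ_sat − γ_w while the driving shear stress uses γ_sat:
FS = [c' + γ' z cos²β tanφ'] / [γ_sat z sinβ cosβ]
(For c' = 0 this reduces to FS = (γ'/γ_sat)·tanφ'/tanβ.)
γ' = 18.6 − 9.81 = 8.79 kN/m³
Numerator = 0.0 + 8.79·2.1·cos²14.5°·tan30.4° = 0.0 + 8.79·2.1·0.9373·0.5867 = 10.151 kPa
Denominator = 18.6·2.1·sin14.5°·cos14.5° = 18.6·2.1·0.2504·0.9681 = 9.468 kPa
FS = 10.151 / 9.468 = 1.072

FS = 1.07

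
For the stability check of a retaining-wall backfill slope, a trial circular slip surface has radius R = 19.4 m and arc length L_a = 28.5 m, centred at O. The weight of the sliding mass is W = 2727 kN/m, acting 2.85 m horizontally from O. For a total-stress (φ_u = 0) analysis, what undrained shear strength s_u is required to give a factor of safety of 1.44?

s_u = 20.2 kPa

FS = s_u·L_a·R / (W·d), so s_u = FS·W·d / (L_a·R).
s_u = 1.44·2727·2.85 / (28.50·19.4) = 11191.6 / 552.90 = 20.24 kPa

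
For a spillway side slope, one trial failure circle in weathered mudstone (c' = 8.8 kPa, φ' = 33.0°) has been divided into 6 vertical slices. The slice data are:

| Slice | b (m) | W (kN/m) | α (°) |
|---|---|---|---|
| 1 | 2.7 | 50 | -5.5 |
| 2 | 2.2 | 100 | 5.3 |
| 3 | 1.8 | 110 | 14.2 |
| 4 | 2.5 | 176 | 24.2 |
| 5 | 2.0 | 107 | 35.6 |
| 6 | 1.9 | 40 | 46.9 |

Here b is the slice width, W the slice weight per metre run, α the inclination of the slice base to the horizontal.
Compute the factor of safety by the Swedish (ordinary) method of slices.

FS = 2.43

Ordinary method of slices: FS = Σ[c'·Δl_i + (W_i cosα_i)·tanφ'] / Σ W_i sinα_i, with Δl_i = b_i / cosα_i.
Slice 1: Δl = 2.7/cos(-5.5°) = 2.712 m; N'_1 = 50·cos(-5.5°) = 49.8; c'Δl = 23.87; W sinα = -4.8
Slice 2: Δl = 2.2/cos5.3° = 2.209 m; N'_2 = 100·cos5.3° = 99.6; c'Δl = 19.44; W sinα = 9.2
Slice 3: Δl = 1.8/cos14.2° = 1.857 m; N'_3 = 110·cos14.2° = 106.6; c'Δl = 16.34; W sinα = 27.0
Slice 4: Δl = 2.5/cos24.2° = 2.741 m; N'_4 = 176·cos24.2° = 160.5; c'Δl = 24.12; W sinα = 72.1
Slice 5: Δl = 2.0/cos35.6° = 2.460 m; N'_5 = 107·cos35.6° = 87.0; c'Δl = 21.65; W sinα = 62.3
Slice 6: Δl = 1.9/cos46.9° = 2.781 m; N'_6 = 40·cos46.9° = 27.3; c'Δl = 24.47; W sinα = 29.2
Σc'Δl = 129.9 kN/m; ΣN' = 530.8 kN/m; ΣW sinα = 195.1 kN/m
Resisting = 129.9 + 530.8·tan33.0° = 129.9 + 344.7 = 474.6 kN/m
FS = 474.6 / 195.1 = 2.433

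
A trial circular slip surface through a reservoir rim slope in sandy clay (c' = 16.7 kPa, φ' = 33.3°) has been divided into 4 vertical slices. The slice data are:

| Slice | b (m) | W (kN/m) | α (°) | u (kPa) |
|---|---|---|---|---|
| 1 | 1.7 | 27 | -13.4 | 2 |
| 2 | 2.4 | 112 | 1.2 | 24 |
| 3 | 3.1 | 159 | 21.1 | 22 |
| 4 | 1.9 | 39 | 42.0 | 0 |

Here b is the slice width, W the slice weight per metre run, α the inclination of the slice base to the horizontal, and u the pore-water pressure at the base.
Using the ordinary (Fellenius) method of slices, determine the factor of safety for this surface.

Ordinary method of slices: FS = Σ[c'·Δl_i + (W_i cosα_i − u_i·Δl_i)·tanφ'] / Σ W_i sinα_i, with Δl_i = b_i / cosα_i.
Slice 1: Δl = 1.7/cos(-13.4°) = 1.748 m; N'_1 = 27·cos(-13.4°) − 2·1.748 = 22.8; c'Δl = 29.18; W sinα = -6.3
Slice 2: Δl = 2.4/cos1.2° = 2.401 m; N'_2 = 112·cos1.2° − 24·2.401 = 54.4; c'Δl = 40.09; W sinα = 2.3
Slice 3: Δl = 3.1/cos21.1° = 3.323 m; N'_3 = 159·cos21.1° − 22·3.323 = 75.2; c'Δl = 55.49; W sinα = 57.2
Slice 4: Δl = 1.9/cos42.0° = 2.557 m; N'_4 = 39·cos42.0° − 0·2.557 = 29.0; c'Δl = 42.70; W sinα = 26.1
Σc'Δl = 167.5 kN/m; ΣN' = 181.4 kN/m; ΣW sinα = 79.4 kN/m
Resisting = 167.5 + 181.4·tan33.3° = 167.5 + 119.1 = 286.6 kN/m
FS = 286.6 / 79.4 = 3.608

FS = 3.61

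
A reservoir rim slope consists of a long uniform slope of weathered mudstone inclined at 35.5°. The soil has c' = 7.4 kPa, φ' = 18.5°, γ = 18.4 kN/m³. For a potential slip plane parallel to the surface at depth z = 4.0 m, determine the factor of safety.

For an infinite slope with a slip plane parallel to the surface (no pore pressure): FS = [c' + γz cos²β tanφ'] / [γz sinβ cosβ].
γz = 18.4·4.0 = 73.60 kN/m²
Numerator = 7.4 + 73.60·cos²35.5°·tan18.5° = 7.4 + 73.60·0.6628·0.3346 = 23.722 kPa
Denominator = 73.60·sin35.5°·cos35.5° = 73.60·0.5807·0.8141 = 34.795 kPa
FS = 23.722 / 34.795 = 0.682

FS = 0.68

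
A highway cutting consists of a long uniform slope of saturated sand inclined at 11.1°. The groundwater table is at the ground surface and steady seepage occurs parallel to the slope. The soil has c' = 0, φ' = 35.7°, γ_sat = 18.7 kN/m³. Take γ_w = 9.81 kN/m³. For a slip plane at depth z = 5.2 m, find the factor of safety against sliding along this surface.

With seepage parallel to the slope and the water table at the surface, the effective normal stress on the slip plane uses the buoyant unit weight γ' = γ_sat − γ_w while the driving shear stress uses γ_sat:
FS = [c' + γ' z cos²β tanφ'] / [γ_sat z sinβ cosβ]
(For c' = 0 this reduces to FS = (γ'/γ_sat)·tanφ'/tanβ.)
γ' = 18.7 − 9.81 = 8.89 kN/m³
Numerator = 0.0 + 8.89·5.2·cos²11.1°·tan35.7° = 0.0 + 8.89·5.2·0.9629·0.7186 = 31.987 kPa
Denominator = 18.7·5.2·sin11.1°·cos11.1° = 18.7·5.2·0.1925·0.9813 = 18.371 kPa
FS = 31.987 / 18.371 = 1.741

FS = 1.74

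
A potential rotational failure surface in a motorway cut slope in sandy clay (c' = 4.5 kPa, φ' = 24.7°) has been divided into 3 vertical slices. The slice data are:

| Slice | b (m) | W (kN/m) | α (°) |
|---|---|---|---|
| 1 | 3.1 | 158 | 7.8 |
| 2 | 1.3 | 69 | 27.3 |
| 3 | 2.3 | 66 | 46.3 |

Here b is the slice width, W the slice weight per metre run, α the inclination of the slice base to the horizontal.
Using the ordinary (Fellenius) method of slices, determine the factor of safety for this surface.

Ordinary method of slices: FS = Σ[c'·Δl_i + (W_i cosα_i)·tanφ'] / Σ W_i sinα_i, with Δl_i = b_i / cosα_i.
Slice 1: Δl = 3.1/cos7.8° = 3.129 m; N'_1 = 158·cos7.8° = 156.5; c'Δl = 14.08; W sinα = 21.4
Slice 2: Δl = 1.3/cos27.3° = 1.463 m; N'_2 = 69·cos27.3° = 61.3; c'Δl = 6.58; W sinα = 31.6
Slice 3: Δl = 2.3/cos46.3° = 3.329 m; N'_3 = 66·cos46.3° = 45.6; c'Δl = 14.98; W sinα = 47.7
Σc'Δl = 35.6 kN/m; ΣN' = 263.5 kN/m; ΣW sinα = 100.8 kN/m
Resisting = 35.6 + 263.5·tan24.7° = 35.6 + 121.2 = 156.8 kN/m
FS = 156.8 / 100.8 = 1.556

FS = 1.56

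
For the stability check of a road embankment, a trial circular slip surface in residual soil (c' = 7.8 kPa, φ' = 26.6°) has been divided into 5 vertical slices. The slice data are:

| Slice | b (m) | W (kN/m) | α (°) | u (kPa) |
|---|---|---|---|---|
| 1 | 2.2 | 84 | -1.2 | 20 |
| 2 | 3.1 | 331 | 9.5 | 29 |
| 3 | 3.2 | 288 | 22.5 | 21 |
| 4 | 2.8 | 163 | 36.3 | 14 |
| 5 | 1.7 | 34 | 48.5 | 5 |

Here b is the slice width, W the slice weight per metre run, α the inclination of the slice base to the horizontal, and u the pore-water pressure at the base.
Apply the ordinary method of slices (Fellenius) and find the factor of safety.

Ordinary method of slices: FS = Σ[c'·Δl_i + (W_i cosα_i − u_i·Δl_i)·tanφ'] / Σ W_i sinα_i, with Δl_i = b_i / cosα_i.
Slice 1: Δl = 2.2/cos(-1.2°) = 2.200 m; N'_1 = 84·cos(-1.2°) − 20·2.200 = 40.0; c'Δl = 17.16; W sinα = -1.8
Slice 2: Δl = 3.1/cos9.5° = 3.143 m; N'_2 = 331·cos9.5° − 29·3.143 = 235.3; c'Δl = 24.52; W sinα = 54.6
Slice 3: Δl = 3.2/cos22.5° = 3.464 m; N'_3 = 288·cos22.5° − 21·3.464 = 193.3; c'Δl = 27.02; W sinα = 110.2
Slice 4: Δl = 2.8/cos36.3° = 3.474 m; N'_4 = 163·cos36.3° − 14·3.474 = 82.7; c'Δl = 27.10; W sinα = 96.5
Slice 5: Δl = 1.7/cos48.5° = 2.566 m; N'_5 = 34·cos48.5° − 5·2.566 = 9.7; c'Δl = 20.01; W sinα = 25.5
Σc'Δl = 115.8 kN/m; ΣN' = 561.1 kN/m; ΣW sinα = 285.0 kN/m
Resisting = 115.8 + 561.1·tan26.6° = 115.8 + 281.0 = 396.8 kN/m
FS = 396.8 / 285.0 = 1.392

FS = 1.39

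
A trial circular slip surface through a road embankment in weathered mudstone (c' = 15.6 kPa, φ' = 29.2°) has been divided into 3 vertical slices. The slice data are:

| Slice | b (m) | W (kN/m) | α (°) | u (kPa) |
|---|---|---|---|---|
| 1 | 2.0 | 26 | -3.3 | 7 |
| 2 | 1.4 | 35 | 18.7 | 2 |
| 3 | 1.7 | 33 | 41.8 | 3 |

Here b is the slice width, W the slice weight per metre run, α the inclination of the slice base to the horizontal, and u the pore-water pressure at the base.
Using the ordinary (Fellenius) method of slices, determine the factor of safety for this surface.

Ordinary method of slices: FS = Σ[c'·Δl_i + (W_i cosα_i − u_i·Δl_i)·tanφ'] / Σ W_i sinα_i, with Δl_i = b_i / cosα_i.
Slice 1: Δl = 2.0/cos(-3.3°) = 2.003 m; N'_1 = 26·cos(-3.3°) − 7·2.003 = 11.9; c'Δl = 31.25; W sinα = -1.5
Slice 2: Δl = 1.4/cos18.7° = 1.478 m; N'_2 = 35·cos18.7° − 2·1.478 = 30.2; c'Δl = 23.06; W sinα = 11.2
Slice 3: Δl = 1.7/cos41.8° = 2.280 m; N'_3 = 33·cos41.8° − 3·2.280 = 17.8; c'Δl = 35.57; W sinα = 22.0
Σc'Δl = 89.9 kN/m; ΣN' = 59.9 kN/m; ΣW sinα = 31.7 kN/m
Resisting = 89.9 + 59.9·tan29.2° = 89.9 + 33.5 = 123.4 kN/m
FS = 123.4 / 31.7 = 3.889

FS = 3.89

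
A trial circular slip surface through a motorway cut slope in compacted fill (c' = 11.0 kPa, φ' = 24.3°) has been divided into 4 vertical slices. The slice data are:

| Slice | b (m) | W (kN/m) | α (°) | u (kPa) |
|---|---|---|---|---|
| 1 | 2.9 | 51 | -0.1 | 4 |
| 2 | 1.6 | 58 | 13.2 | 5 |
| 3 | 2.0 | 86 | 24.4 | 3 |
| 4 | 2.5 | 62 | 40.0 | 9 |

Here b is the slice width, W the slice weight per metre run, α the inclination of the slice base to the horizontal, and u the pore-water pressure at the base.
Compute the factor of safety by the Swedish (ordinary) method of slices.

FS = 2.15

Ordinary method of slices: FS = Σ[c'·Δl_i + (W_i cosα_i − u_i·Δl_i)·tanφ'] / Σ W_i sinα_i, with Δl_i = b_i / cosα_i.
Slice 1: Δl = 2.9/cos(-0.1°) = 2.900 m; N'_1 = 51·cos(-0.1°) − 4·2.900 = 39.4; c'Δl = 31.90; W sinα = -0.1
Slice 2: Δl = 1.6/cos13.2° = 1.643 m; N'_2 = 58·cos13.2° − 5·1.643 = 48.3; c'Δl = 18.08; W sinα = 13.2
Slice 3: Δl = 2.0/cos24.4° = 2.196 m; N'_3 = 86·cos24.4° − 3·2.196 = 71.7; c'Δl = 24.16; W sinα = 35.5
Slice 4: Δl = 2.5/cos40.0° = 3.264 m; N'_4 = 62·cos40.0° − 9·3.264 = 18.1; c'Δl = 35.90; W sinα = 39.9
Σc'Δl = 110.0 kN/m; ΣN' = 177.5 kN/m; ΣW sinα = 88.5 kN/m
Resisting = 110.0 + 177.5·tan24.3° = 110.0 + 80.1 = 190.2 kN/m
FS = 190.2 / 88.5 = 2.148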